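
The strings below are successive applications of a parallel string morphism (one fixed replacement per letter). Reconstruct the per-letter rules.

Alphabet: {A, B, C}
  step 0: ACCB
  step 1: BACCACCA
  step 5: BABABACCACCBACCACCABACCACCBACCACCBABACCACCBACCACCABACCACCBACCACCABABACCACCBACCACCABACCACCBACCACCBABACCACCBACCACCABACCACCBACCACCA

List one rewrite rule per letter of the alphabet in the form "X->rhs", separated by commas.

  step 0 ⇒ step 1: ACCB ⇒ B·ACC·ACC·A
    A ↦ B
    B ↦ A
    C ↦ ACC

A->B, B->A, C->ACC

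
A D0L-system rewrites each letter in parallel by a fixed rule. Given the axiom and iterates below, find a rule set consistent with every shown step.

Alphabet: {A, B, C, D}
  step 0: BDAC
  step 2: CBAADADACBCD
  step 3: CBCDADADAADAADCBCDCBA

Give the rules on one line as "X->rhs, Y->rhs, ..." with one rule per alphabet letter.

  step 2 ⇒ step 3: CBAADADACBCD ⇒ CB·CD·AD·AD·A·AD·A·AD·CB·CD·CB·A
    A ↦ AD
    B ↦ CD
    C ↦ CB
    D ↦ A

A->AD, B->CD, C->CB, D->A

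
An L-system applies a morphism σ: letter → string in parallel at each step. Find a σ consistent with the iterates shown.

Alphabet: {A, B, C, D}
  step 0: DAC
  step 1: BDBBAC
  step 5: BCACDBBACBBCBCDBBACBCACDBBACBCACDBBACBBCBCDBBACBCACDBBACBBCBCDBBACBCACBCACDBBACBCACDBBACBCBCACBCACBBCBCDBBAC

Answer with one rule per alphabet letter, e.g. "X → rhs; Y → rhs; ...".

  step 0 ⇒ step 1: DAC ⇒ B·DBB·AC
    A ↦ DBB
    C ↦ AC
    D ↦ B
    B ↦ BC  (constrained at step 1)

A->DBB, B->BC, C->AC, D->B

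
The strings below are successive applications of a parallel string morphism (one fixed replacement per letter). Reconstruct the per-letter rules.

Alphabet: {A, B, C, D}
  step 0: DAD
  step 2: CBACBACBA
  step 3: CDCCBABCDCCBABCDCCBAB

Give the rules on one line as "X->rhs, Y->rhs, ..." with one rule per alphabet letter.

A->B, B->CBA, C->CDC, D->B

  step 2 ⇒ step 3: CBACBACBA ⇒ CDC·CBA·B·CDC·CBA·B·CDC·CBA·B
    A ↦ B
    B ↦ CBA
    C ↦ CDC
    D ↦ B  (constrained at step 0)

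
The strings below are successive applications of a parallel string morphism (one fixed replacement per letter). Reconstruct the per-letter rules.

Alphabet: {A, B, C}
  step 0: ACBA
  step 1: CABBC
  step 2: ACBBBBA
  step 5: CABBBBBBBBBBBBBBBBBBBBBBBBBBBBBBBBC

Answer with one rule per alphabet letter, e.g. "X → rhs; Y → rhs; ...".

  step 1 ⇒ step 2: CABBC ⇒ A·C·BB·BB·A
    A ↦ C
    B ↦ BB
    C ↦ A

A->C, B->BB, C->A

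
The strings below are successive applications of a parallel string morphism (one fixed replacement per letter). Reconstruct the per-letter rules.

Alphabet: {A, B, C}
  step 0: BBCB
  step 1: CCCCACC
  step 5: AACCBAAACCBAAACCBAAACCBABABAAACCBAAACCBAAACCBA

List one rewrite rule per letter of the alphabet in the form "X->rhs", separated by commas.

A->BA, B->CC, C->A

  step 0 ⇒ step 1: BBCB ⇒ CC·CC·A·CC
    B ↦ CC
    C ↦ A
    A ↦ BA  (constrained at step 1)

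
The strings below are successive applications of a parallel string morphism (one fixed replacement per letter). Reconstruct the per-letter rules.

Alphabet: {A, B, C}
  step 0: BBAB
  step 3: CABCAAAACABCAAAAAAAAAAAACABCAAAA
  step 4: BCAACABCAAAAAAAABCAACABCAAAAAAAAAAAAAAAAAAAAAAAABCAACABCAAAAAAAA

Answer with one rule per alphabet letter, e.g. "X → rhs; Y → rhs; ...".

  step 3 ⇒ step 4: CABCAAAACABCAAAAAAAAAAAACABCAAAA ⇒ BC·AA·CA·BC·AA·AA·AA·AA·BC·AA·CA·BC·AA·AA·AA·AA·AA·AA·AA·AA·AA·AA·AA·AA·BC·AA·CA·BC·AA·AA·AA·AA
    A ↦ AA
    B ↦ CA
    C ↦ BC

A->AA, B->CA, C->BC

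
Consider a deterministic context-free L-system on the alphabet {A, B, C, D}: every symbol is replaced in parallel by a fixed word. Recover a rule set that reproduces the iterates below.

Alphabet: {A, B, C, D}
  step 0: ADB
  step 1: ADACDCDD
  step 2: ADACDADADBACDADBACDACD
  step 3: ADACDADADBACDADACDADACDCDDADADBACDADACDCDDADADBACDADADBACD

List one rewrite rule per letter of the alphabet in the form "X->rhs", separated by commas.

A->AD, B->CDD, C->ADB, D->ACD

  step 2 ⇒ step 3: ADACDADADBACDADBACDACD ⇒ AD·ACD·AD·ADB·ACD·AD·ACD·AD·ACD·CDD·AD·ADB·ACD·AD·ACD·CDD·AD·ADB·ACD·AD·ADB·ACD
    A ↦ AD
    B ↦ CDD
    C ↦ ADB
    D ↦ ACD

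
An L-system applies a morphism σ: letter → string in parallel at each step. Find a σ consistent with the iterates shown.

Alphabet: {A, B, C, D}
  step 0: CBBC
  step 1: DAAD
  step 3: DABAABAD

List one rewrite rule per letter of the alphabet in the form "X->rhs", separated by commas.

A->BA, B->A, C->D, D->C

  step 0 ⇒ step 1: CBBC ⇒ D·A·A·D
    B ↦ A
    C ↦ D
    A ↦ BA  (constrained at step 1)
    D ↦ C  (constrained at step 1)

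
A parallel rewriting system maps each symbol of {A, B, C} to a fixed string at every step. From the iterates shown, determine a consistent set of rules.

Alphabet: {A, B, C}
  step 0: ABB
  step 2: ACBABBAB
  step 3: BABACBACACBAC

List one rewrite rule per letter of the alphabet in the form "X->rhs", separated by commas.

  step 2 ⇒ step 3: ACBABBAB ⇒ B·AB·AC·B·AC·AC·B·AC
    A ↦ B
    B ↦ AC
    C ↦ AB

A->B, B->AC, C->AB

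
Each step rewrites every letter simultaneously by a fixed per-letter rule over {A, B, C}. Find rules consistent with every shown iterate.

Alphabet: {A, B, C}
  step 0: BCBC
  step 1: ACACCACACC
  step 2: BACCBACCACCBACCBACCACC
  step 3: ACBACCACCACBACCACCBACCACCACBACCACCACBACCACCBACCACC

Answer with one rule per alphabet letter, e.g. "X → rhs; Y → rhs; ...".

  step 2 ⇒ step 3: BACCBACCACCBACCBACCACC ⇒ AC·B·ACC·ACC·AC·B·ACC·ACC·B·ACC·ACC·AC·B·ACC·ACC·AC·B·ACC·ACC·B·ACC·ACC
    A ↦ B
    B ↦ AC
    C ↦ ACC

A->B, B->AC, C->ACC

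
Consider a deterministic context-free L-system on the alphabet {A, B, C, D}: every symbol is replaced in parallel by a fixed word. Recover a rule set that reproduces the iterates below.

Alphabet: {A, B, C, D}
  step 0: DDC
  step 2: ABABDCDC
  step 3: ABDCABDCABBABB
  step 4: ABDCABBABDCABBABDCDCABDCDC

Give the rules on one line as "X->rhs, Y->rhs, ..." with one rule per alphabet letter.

  step 3 ⇒ step 4: ABDCABDCABBABB ⇒ AB·DC·A·BB·AB·DC·A·BB·AB·DC·DC·AB·DC·DC
    A ↦ AB
    B ↦ DC
    C ↦ BB
    D ↦ A

A->AB, B->DC, C->BB, D->A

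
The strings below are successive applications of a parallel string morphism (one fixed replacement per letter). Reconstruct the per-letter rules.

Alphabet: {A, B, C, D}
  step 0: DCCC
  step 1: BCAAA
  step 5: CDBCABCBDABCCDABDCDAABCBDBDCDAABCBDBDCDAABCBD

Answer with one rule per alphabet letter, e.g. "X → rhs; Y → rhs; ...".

  step 0 ⇒ step 1: DCCC ⇒ BC·A·A·A
    C ↦ A
    D ↦ BC
    A ↦ BD  (constrained at step 1)
    B ↦ CD  (constrained at step 1)

A->BD, B->CD, C->A, D->BC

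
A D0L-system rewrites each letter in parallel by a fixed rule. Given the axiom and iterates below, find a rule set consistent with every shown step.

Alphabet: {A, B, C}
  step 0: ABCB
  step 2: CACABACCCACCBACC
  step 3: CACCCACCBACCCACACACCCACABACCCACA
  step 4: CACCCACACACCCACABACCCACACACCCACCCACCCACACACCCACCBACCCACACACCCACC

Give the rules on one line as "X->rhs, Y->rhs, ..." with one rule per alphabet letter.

A->CC, B->BA, C->CA

  step 3 ⇒ step 4: CACCCACCBACCCACACACCCACABACCCACA ⇒ CA·CC·CA·CA·CA·CC·CA·CA·BA·CC·CA·CA·CA·CC·CA·CC·CA·CC·CA·CA·CA·CC·CA·CC·BA·CC·CA·CA·CA·CC·CA·CC
    A ↦ CC
    B ↦ BA
    C ↦ CA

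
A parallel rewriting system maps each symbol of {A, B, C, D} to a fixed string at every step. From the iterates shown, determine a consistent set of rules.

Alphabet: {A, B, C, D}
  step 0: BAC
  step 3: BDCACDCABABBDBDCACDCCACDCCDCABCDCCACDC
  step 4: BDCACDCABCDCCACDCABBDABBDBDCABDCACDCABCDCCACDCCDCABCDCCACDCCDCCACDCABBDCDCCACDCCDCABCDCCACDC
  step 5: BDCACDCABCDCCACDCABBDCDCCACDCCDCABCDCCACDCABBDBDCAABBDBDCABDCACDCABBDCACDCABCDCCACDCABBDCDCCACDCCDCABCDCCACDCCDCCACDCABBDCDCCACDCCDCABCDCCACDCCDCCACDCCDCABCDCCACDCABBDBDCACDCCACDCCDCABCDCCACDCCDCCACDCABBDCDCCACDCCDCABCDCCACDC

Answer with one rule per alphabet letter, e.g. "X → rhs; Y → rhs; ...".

A->AB, B->BD, C->CDC, D->CA

  step 4 ⇒ step 5: BDCACDCABCDCCACDCABBDABBDBDCABDCACDCABCDCCACDCCDCABCDCCACDCCDCCACDCABBDCDCCACDCCDCABCDCCACDC ⇒ BD·CA·CDC·AB·CDC·CA·CDC·AB·BD·CDC·CA·CDC·CDC·AB·CDC·CA·CDC·AB·BD·BD·CA·AB·BD·BD·CA·BD·CA·CDC·AB·BD·CA·CDC·AB·CDC·CA·CDC·AB·BD·CDC·CA·CDC·CDC·AB·CDC·CA·CDC·CDC·CA·CDC·AB·BD·CDC·CA·CDC·CDC·AB·CDC·CA·CDC·CDC·CA·CDC·CDC·AB·CDC·CA·CDC·AB·BD·BD·CA·CDC·CA·CDC·CDC·AB·CDC·CA·CDC·CDC·CA·CDC·AB·BD·CDC·CA·CDC·CDC·AB·CDC·CA·CDC
    A ↦ AB
    B ↦ BD
    C ↦ CDC
    D ↦ CA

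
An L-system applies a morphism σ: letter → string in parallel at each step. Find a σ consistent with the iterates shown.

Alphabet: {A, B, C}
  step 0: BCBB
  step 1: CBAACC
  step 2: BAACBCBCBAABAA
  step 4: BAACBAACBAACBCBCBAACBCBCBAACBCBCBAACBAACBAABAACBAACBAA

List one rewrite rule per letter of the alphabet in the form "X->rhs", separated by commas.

  step 1 ⇒ step 2: CBAACC ⇒ BAA·C·BC·BC·BAA·BAA
    A ↦ BC
    B ↦ C
    C ↦ BAA

A->BC, B->C, C->BAA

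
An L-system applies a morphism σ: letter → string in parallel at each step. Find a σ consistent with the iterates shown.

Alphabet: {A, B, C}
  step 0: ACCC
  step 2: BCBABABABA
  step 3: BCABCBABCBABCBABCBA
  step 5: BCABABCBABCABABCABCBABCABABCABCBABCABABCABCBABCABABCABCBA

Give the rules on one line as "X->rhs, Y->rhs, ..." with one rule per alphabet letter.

A->BA, B->BC, C->A

  step 2 ⇒ step 3: BCBABABABA ⇒ BC·A·BC·BA·BC·BA·BC·BA·BC·BA
    A ↦ BA
    B ↦ BC
    C ↦ A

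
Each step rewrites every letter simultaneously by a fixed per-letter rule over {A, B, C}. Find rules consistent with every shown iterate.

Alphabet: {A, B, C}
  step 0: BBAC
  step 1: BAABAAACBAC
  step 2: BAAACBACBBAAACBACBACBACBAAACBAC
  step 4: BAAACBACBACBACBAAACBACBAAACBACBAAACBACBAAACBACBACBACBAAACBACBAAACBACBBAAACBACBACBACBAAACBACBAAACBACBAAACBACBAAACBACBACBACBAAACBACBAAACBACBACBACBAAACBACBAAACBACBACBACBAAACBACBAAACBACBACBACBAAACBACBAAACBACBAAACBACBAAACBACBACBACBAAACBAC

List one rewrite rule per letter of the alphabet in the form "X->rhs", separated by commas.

A->ACB, B->BAA, C->AC

  step 1 ⇒ step 2: BAABAAACBAC ⇒ BAA·ACB·ACB·BAA·ACB·ACB·ACB·AC·BAA·ACB·AC
    A ↦ ACB
    B ↦ BAA
    C ↦ AC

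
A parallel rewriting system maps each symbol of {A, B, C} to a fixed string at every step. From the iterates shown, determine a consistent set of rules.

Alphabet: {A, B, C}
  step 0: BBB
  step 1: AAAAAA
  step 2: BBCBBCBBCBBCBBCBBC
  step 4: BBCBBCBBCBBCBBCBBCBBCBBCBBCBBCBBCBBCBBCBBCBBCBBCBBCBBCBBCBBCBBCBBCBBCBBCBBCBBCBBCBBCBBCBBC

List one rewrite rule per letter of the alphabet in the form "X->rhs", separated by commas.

A->BBC, B->AA, C->A

  step 1 ⇒ step 2: AAAAAA ⇒ BBC·BBC·BBC·BBC·BBC·BBC
    A ↦ BBC
  step 0 ⇒ step 1: BBB ⇒ AA·AA·AA
    B ↦ AA
    C ↦ A  (constrained at step 2)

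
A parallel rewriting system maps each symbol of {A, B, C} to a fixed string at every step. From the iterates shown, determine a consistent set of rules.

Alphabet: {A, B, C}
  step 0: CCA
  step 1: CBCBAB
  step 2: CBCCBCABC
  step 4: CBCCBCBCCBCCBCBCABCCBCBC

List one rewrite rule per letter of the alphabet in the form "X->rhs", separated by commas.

A->AB, B->C, C->CB

  step 1 ⇒ step 2: CBCBAB ⇒ CB·C·CB·C·AB·C
    A ↦ AB
    B ↦ C
    C ↦ CB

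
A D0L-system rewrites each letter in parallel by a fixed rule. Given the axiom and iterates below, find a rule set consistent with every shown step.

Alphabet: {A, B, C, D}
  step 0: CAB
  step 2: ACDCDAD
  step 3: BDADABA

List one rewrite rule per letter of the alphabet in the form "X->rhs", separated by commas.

  step 2 ⇒ step 3: ACDCDAD ⇒ B·D·A·D·A·B·A
    A ↦ B
    C ↦ D
    D ↦ A
    B ↦ CDC  (constrained at step 0)

A->B, B->CDC, C->D, D->A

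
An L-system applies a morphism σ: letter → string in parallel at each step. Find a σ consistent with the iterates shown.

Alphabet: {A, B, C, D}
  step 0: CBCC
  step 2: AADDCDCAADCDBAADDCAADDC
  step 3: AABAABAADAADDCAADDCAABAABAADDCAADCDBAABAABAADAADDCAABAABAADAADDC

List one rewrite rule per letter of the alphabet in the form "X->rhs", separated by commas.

A->AAB, B->CDB, C->DC, D->AAD

  step 2 ⇒ step 3: AADDCDCAADCDBAADDCAADDC ⇒ AAB·AAB·AAD·AAD·DC·AAD·DC·AAB·AAB·AAD·DC·AAD·CDB·AAB·AAB·AAD·AAD·DC·AAB·AAB·AAD·AAD·DC
    A ↦ AAB
    B ↦ CDB
    C ↦ DC
    D ↦ AAD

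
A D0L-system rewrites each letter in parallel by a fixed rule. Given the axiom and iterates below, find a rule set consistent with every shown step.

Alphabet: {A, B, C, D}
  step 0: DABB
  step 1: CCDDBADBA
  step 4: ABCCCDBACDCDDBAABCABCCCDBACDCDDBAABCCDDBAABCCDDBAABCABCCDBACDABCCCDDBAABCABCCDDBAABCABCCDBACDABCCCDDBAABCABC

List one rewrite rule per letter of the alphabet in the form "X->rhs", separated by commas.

A->CD, B->DBA, C->ABC, D->C

  step 0 ⇒ step 1: DABB ⇒ C·CD·DBA·DBA
    A ↦ CD
    B ↦ DBA
    D ↦ C
    C ↦ ABC  (constrained at step 1)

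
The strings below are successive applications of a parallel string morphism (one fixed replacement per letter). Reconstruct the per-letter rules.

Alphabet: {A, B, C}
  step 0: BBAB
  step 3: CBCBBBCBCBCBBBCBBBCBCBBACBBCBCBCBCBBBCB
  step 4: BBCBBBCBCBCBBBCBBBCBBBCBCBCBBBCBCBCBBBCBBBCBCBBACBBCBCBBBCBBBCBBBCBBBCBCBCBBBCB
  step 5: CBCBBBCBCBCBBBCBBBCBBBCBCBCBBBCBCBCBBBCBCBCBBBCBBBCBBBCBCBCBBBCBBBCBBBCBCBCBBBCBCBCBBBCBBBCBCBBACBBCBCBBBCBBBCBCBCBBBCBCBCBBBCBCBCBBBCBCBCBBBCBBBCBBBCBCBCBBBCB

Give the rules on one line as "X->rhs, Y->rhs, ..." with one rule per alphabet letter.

A->BAC, B->CB, C->BB

  step 4 ⇒ step 5: BBCBBBCBCBCBBBCBBBCBBBCBCBCBBBCBCBCBBBCBBBCBCBBACBBCBCBBBCBBBCBBBCBBBCBCBCBBBCB ⇒ CB·CB·BB·CB·CB·CB·BB·CB·BB·CB·BB·CB·CB·CB·BB·CB·CB·CB·BB·CB·CB·CB·BB·CB·BB·CB·BB·CB·CB·CB·BB·CB·BB·CB·BB·CB·CB·CB·BB·CB·CB·CB·BB·CB·BB·CB·CB·BAC·BB·CB·CB·BB·CB·BB·CB·CB·CB·BB·CB·CB·CB·BB·CB·CB·CB·BB·CB·CB·CB·BB·CB·BB·CB·BB·CB·CB·CB·BB·CB
    A ↦ BAC
    B ↦ CB
    C ↦ BB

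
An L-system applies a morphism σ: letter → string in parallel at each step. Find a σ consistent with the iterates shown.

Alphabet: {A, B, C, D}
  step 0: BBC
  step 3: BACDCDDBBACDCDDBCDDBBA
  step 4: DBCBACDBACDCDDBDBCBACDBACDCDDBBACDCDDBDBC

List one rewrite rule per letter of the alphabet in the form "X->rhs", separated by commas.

  step 3 ⇒ step 4: BACDCDDBBACDCDDBCDDBBA ⇒ DB·C·BA·CD·BA·CD·CD·DB·DB·C·BA·CD·BA·CD·CD·DB·BA·CD·CD·DB·DB·C
    A ↦ C
    B ↦ DB
    C ↦ BA
    D ↦ CD

A->C, B->DB, C->BA, D->CD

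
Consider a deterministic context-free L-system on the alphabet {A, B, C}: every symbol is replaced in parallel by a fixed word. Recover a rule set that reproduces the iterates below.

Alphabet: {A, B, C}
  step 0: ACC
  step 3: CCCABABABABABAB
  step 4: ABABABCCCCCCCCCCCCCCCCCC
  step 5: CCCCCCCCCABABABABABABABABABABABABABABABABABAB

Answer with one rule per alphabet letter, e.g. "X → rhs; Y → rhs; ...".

A->C, B->CC, C->AB

  step 4 ⇒ step 5: ABABABCCCCCCCCCCCCCCCCCC ⇒ C·CC·C·CC·C·CC·AB·AB·AB·AB·AB·AB·AB·AB·AB·AB·AB·AB·AB·AB·AB·AB·AB·AB
    A ↦ C
    B ↦ CC
    C ↦ AB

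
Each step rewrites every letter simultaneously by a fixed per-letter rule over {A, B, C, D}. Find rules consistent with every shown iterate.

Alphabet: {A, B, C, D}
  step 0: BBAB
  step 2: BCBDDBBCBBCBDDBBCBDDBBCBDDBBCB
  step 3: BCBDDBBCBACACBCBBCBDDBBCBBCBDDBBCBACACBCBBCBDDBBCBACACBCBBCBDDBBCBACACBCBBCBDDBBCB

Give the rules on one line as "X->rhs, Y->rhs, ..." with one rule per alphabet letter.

  step 2 ⇒ step 3: BCBDDBBCBBCBDDBBCBDDBBCBDDBBCB ⇒ BCB·DDB·BCB·AC·AC·BCB·BCB·DDB·BCB·BCB·DDB·BCB·AC·AC·BCB·BCB·DDB·BCB·AC·AC·BCB·BCB·DDB·BCB·AC·AC·BCB·BCB·DDB·BCB
    B ↦ BCB
    C ↦ DDB
    D ↦ AC
    A ↦ C  (constrained at step 0)

A->C, B->BCB, C->DDB, D->AC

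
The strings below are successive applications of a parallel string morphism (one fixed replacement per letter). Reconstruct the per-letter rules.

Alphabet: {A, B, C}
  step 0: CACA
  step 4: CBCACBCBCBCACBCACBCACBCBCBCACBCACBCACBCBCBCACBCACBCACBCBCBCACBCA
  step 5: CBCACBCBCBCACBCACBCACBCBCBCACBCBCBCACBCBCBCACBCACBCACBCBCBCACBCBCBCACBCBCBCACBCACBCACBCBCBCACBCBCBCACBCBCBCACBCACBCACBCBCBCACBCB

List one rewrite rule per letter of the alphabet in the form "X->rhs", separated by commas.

  step 4 ⇒ step 5: CBCACBCBCBCACBCACBCACBCBCBCACBCACBCACBCBCBCACBCACBCACBCBCBCACBCA ⇒ CB·CA·CB·CB·CB·CA·CB·CA·CB·CA·CB·CB·CB·CA·CB·CB·CB·CA·CB·CB·CB·CA·CB·CA·CB·CA·CB·CB·CB·CA·CB·CB·CB·CA·CB·CB·CB·CA·CB·CA·CB·CA·CB·CB·CB·CA·CB·CB·CB·CA·CB·CB·CB·CA·CB·CA·CB·CA·CB·CB·CB·CA·CB·CB
    A ↦ CB
    B ↦ CA
    C ↦ CB

A->CB, B->CA, C->CB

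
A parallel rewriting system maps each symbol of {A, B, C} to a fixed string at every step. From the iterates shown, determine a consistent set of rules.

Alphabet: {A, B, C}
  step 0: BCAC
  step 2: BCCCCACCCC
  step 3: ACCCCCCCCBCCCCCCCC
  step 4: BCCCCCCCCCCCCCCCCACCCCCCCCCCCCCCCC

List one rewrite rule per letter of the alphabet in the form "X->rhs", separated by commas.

A->B, B->A, C->CC

  step 3 ⇒ step 4: ACCCCCCCCBCCCCCCCC ⇒ B·CC·CC·CC·CC·CC·CC·CC·CC·A·CC·CC·CC·CC·CC·CC·CC·CC
    A ↦ B
    B ↦ A
    C ↦ CC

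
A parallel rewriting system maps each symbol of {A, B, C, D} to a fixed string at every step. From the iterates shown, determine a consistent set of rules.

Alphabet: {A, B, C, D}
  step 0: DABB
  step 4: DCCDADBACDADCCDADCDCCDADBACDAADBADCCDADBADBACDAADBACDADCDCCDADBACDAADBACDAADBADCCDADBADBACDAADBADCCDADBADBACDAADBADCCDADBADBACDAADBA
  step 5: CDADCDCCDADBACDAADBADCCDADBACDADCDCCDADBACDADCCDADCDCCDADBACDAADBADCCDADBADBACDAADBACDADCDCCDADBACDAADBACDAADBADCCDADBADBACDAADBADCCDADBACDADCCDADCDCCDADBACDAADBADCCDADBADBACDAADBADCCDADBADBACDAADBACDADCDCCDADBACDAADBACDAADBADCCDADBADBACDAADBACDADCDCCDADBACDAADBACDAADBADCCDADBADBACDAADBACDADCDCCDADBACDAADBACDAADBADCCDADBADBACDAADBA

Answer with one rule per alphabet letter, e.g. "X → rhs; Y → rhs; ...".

  step 4 ⇒ step 5: DCCDADBACDADCCDADCDCCDADBACDAADBADCCDADBADBACDAADBACDADCDCCDADBACDAADBACDAADBADCCDADBADBACDAADBADCCDADBADBACDAADBADCCDADBADBACDAADBA ⇒ CDA·DC·DC·CDA·DBA·CDA·A·DBA·DC·CDA·DBA·CDA·DC·DC·CDA·DBA·CDA·DC·CDA·DC·DC·CDA·DBA·CDA·A·DBA·DC·CDA·DBA·DBA·CDA·A·DBA·CDA·DC·DC·CDA·DBA·CDA·A·DBA·CDA·A·DBA·DC·CDA·DBA·DBA·CDA·A·DBA·DC·CDA·DBA·CDA·DC·CDA·DC·DC·CDA·DBA·CDA·A·DBA·DC·CDA·DBA·DBA·CDA·A·DBA·DC·CDA·DBA·DBA·CDA·A·DBA·CDA·DC·DC·CDA·DBA·CDA·A·DBA·CDA·A·DBA·DC·CDA·DBA·DBA·CDA·A·DBA·CDA·DC·DC·CDA·DBA·CDA·A·DBA·CDA·A·DBA·DC·CDA·DBA·DBA·CDA·A·DBA·CDA·DC·DC·CDA·DBA·CDA·A·DBA·CDA·A·DBA·DC·CDA·DBA·DBA·CDA·A·DBA
    A ↦ DBA
    B ↦ A
    C ↦ DC
    D ↦ CDA

A->DBA, B->A, C->DC, D->CDA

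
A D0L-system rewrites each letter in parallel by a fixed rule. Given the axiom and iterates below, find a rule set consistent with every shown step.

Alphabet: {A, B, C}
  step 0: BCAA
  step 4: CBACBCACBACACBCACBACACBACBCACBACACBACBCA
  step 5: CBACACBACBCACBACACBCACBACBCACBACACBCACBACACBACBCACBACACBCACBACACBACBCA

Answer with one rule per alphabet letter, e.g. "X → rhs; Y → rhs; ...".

A->CA, B->A, C->CB

  step 4 ⇒ step 5: CBACBCACBACACBCACBACACBACBCACBACACBACBCA ⇒ CB·A·CA·CB·A·CB·CA·CB·A·CA·CB·CA·CB·A·CB·CA·CB·A·CA·CB·CA·CB·A·CA·CB·A·CB·CA·CB·A·CA·CB·CA·CB·A·CA·CB·A·CB·CA
    A ↦ CA
    B ↦ A
    C ↦ CB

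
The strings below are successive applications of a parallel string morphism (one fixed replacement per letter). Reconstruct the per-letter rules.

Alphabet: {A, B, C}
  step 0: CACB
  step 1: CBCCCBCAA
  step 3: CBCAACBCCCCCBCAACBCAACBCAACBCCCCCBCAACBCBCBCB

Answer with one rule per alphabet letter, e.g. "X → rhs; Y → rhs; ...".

  step 0 ⇒ step 1: CACB ⇒ CB·CC·CB·CAA
    A ↦ CC
    B ↦ CAA
    C ↦ CB

A->CC, B->CAA, C->CB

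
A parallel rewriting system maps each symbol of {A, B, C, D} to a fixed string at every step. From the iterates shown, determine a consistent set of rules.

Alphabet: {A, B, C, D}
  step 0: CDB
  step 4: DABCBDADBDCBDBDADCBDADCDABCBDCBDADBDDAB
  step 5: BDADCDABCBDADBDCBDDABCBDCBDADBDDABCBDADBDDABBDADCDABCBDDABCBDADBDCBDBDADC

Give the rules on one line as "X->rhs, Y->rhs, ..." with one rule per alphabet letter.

  step 4 ⇒ step 5: DABCBDADBDCBDBDADCBDADCDABCBDCBDADBDDAB ⇒ BD·AD·C·DAB·C·BD·AD·BD·C·BD·DAB·C·BD·C·BD·AD·BD·DAB·C·BD·AD·BD·DAB·BD·AD·C·DAB·C·BD·DAB·C·BD·AD·BD·C·BD·BD·AD·C
    A ↦ AD
    B ↦ C
    C ↦ DAB
    D ↦ BD

A->AD, B->C, C->DAB, D->BD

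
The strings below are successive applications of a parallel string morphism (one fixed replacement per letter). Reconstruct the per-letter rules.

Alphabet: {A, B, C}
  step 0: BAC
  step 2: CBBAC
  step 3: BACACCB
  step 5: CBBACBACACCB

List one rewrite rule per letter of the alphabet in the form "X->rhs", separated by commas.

A->C, B->AC, C->B

  step 2 ⇒ step 3: CBBAC ⇒ B·AC·AC·C·B
    A ↦ C
    B ↦ AC
    C ↦ B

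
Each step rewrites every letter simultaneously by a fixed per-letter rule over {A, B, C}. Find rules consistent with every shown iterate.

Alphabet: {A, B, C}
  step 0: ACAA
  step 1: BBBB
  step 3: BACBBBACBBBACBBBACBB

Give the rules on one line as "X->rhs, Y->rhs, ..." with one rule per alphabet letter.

  step 0 ⇒ step 1: ACAA ⇒ B·B·B·B
    A ↦ B
    C ↦ B
    B ↦ BAC  (constrained at step 1)

A->B, B->BAC, C->B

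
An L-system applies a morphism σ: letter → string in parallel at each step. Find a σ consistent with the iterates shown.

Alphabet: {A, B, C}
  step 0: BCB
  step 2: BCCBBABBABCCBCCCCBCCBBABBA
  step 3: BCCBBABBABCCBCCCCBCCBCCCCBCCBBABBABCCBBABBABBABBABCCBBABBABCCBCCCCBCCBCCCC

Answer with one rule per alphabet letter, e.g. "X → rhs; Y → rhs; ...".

  step 2 ⇒ step 3: BCCBBABBABCCBCCCCBCCBBABBA ⇒ BCC·BBA·BBA·BCC·BCC·CC·BCC·BCC·CC·BCC·BBA·BBA·BCC·BBA·BBA·BBA·BBA·BCC·BBA·BBA·BCC·BCC·CC·BCC·BCC·CC
    A ↦ CC
    B ↦ BCC
    C ↦ BBA

A->CC, B->BCC, C->BBA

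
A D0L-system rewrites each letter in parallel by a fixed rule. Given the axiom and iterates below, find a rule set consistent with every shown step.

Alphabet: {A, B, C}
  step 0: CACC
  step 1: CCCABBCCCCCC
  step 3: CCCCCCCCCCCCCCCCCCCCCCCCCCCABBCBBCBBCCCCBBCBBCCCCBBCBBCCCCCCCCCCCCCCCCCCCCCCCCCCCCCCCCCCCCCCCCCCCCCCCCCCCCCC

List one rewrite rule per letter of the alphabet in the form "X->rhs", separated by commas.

A->ABB, B->CBB, C->CCC

  step 0 ⇒ step 1: CACC ⇒ CCC·ABB·CCC·CCC
    A ↦ ABB
    C ↦ CCC
    B ↦ CBB  (constrained at step 1)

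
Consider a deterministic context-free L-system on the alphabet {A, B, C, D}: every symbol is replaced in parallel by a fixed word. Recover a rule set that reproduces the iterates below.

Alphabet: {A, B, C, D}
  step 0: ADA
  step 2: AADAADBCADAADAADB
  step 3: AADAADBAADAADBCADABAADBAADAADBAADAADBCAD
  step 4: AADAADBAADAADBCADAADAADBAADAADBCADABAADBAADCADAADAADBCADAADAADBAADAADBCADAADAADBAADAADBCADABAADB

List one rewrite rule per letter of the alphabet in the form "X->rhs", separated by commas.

A->AAD, B->CAD, C->AB, D->B

  step 3 ⇒ step 4: AADAADBAADAADBCADABAADBAADAADBAADAADBCAD ⇒ AAD·AAD·B·AAD·AAD·B·CAD·AAD·AAD·B·AAD·AAD·B·CAD·AB·AAD·B·AAD·CAD·AAD·AAD·B·CAD·AAD·AAD·B·AAD·AAD·B·CAD·AAD·AAD·B·AAD·AAD·B·CAD·AB·AAD·B
    A ↦ AAD
    B ↦ CAD
    C ↦ AB
    D ↦ B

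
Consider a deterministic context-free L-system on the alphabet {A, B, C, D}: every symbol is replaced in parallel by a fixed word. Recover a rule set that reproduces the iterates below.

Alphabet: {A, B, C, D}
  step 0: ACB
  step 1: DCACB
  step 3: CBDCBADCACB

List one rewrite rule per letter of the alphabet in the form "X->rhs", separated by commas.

A->DC, B->CB, C->A, D->B

  step 0 ⇒ step 1: ACB ⇒ DC·A·CB
    A ↦ DC
    B ↦ CB
    C ↦ A
    D ↦ B  (constrained at step 1)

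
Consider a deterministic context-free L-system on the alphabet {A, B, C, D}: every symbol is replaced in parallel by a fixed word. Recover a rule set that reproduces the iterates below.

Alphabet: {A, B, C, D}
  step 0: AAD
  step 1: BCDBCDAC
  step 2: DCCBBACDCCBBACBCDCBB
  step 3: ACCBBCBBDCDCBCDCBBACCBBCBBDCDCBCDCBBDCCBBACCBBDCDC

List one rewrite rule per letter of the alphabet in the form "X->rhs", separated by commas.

  step 2 ⇒ step 3: DCCBBACDCCBBACBCDCBB ⇒ AC·CBB·CBB·DC·DC·BCD·CBB·AC·CBB·CBB·DC·DC·BCD·CBB·DC·CBB·AC·CBB·DC·DC
    A ↦ BCD
    B ↦ DC
    C ↦ CBB
    D ↦ AC

A->BCD, B->DC, C->CBB, D->AC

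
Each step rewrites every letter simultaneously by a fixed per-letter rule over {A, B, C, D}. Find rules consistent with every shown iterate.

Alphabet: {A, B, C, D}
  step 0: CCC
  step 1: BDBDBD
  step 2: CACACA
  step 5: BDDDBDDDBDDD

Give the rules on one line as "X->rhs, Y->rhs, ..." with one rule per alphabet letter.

A->D, B->C, C->BD, D->A

  step 1 ⇒ step 2: BDBDBD ⇒ C·A·C·A·C·A
    B ↦ C
    D ↦ A
    A ↦ D  (constrained at step 2)
  step 0 ⇒ step 1: CCC ⇒ BD·BD·BD
    C ↦ BD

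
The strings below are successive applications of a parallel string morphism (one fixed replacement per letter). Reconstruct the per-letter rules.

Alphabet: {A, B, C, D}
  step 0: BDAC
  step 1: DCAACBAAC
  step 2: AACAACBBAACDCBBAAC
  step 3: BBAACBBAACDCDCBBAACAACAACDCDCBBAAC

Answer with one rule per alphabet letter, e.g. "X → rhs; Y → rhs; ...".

  step 2 ⇒ step 3: AACAACBBAACDCBBAAC ⇒ B·B·AAC·B·B·AAC·DC·DC·B·B·AAC·AAC·AAC·DC·DC·B·B·AAC
    A ↦ B
    B ↦ DC
    C ↦ AAC
    D ↦ AAC

A->B, B->DC, C->AAC, D->AAC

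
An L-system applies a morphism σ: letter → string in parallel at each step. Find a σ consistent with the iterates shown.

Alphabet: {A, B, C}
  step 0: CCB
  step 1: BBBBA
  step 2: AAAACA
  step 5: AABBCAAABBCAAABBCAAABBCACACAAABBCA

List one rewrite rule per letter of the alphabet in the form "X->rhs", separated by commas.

  step 1 ⇒ step 2: BBBBA ⇒ A·A·A·A·CA
    A ↦ CA
    B ↦ A
  step 0 ⇒ step 1: CCB ⇒ BB·BB·A
    C ↦ BB

A->CA, B->A, C->BB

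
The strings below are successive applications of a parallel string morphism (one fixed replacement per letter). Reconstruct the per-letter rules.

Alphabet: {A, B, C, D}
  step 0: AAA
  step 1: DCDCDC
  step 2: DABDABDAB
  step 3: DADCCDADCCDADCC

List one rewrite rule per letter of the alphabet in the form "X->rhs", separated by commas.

  step 2 ⇒ step 3: DABDABDAB ⇒ DA·DC·C·DA·DC·C·DA·DC·C
    A ↦ DC
    B ↦ C
    D ↦ DA
  step 1 ⇒ step 2: DCDCDC ⇒ DA·B·DA·B·DA·B
    C ↦ B

A->DC, B->C, C->B, D->DA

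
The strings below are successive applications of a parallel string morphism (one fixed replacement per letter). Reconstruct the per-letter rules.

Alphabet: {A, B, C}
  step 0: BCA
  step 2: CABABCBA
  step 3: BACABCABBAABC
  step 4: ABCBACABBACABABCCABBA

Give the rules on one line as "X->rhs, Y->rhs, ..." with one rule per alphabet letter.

A->C, B->AB, C->BA

  step 3 ⇒ step 4: BACABCABBAABC ⇒ AB·C·BA·C·AB·BA·C·AB·AB·C·C·AB·BA
    A ↦ C
    B ↦ AB
    C ↦ BA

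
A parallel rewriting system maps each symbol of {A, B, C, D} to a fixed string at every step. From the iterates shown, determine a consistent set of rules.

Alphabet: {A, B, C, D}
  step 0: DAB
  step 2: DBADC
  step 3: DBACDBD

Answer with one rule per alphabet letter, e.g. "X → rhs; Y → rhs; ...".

A->C, B->A, C->D, D->DB

  step 2 ⇒ step 3: DBADC ⇒ DB·A·C·DB·D
    A ↦ C
    B ↦ A
    C ↦ D
    D ↦ DB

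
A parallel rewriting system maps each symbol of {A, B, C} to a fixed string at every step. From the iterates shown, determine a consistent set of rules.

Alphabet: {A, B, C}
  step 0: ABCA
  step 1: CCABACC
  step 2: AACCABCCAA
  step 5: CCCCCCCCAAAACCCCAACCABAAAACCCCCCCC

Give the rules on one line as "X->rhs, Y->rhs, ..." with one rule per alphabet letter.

A->CC, B->AB, C->A

  step 1 ⇒ step 2: CCABACC ⇒ A·A·CC·AB·CC·A·A
    A ↦ CC
    B ↦ AB
    C ↦ A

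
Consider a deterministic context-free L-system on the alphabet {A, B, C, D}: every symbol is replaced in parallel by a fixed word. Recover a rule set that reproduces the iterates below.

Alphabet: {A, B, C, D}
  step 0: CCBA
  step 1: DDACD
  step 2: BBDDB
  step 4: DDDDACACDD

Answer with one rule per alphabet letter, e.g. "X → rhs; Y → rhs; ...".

  step 1 ⇒ step 2: DDACD ⇒ B·B·D·D·B
    A ↦ D
    C ↦ D
    D ↦ B
  step 0 ⇒ step 1: CCBA ⇒ D·D·AC·D
    B ↦ AC

A->D, B->AC, C->D, D->B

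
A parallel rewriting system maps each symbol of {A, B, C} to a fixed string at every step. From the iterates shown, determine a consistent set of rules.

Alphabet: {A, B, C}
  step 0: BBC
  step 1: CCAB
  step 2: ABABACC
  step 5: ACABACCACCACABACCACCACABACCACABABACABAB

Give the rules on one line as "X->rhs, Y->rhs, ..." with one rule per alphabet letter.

A->AC, B->C, C->AB

  step 1 ⇒ step 2: CCAB ⇒ AB·AB·AC·C
    A ↦ AC
    B ↦ C
    C ↦ AB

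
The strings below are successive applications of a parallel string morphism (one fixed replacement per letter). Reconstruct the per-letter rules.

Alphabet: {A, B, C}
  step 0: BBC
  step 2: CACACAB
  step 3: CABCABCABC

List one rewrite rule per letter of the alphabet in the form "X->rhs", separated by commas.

A->B, B->C, C->CA

  step 2 ⇒ step 3: CACACAB ⇒ CA·B·CA·B·CA·B·C
    A ↦ B
    B ↦ C
    C ↦ CA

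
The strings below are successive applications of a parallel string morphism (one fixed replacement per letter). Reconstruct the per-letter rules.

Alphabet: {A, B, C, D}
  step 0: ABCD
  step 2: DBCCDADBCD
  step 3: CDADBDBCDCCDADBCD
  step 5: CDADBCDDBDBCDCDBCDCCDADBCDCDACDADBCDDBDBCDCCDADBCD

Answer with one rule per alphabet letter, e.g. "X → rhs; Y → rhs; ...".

  step 2 ⇒ step 3: DBCCDADBCD ⇒ CD·A·DB·DB·CD·C·CD·A·DB·CD
    A ↦ C
    B ↦ A
    C ↦ DB
    D ↦ CD

A->C, B->A, C->DB, D->CD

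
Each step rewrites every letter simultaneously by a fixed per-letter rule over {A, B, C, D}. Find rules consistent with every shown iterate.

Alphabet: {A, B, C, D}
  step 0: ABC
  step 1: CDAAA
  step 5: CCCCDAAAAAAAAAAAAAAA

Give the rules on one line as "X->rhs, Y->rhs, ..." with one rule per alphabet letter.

A->C, B->DA, C->AA, D->B

  step 0 ⇒ step 1: ABC ⇒ C·DA·AA
    A ↦ C
    B ↦ DA
    C ↦ AA
    D ↦ B  (constrained at step 1)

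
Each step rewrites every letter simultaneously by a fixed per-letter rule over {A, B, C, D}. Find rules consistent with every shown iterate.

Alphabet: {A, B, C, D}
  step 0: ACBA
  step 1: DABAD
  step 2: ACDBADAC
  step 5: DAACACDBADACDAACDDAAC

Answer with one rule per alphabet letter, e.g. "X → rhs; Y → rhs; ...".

A->D, B->BA, C->A, D->AC

  step 1 ⇒ step 2: DABAD ⇒ AC·D·BA·D·AC
    A ↦ D
    B ↦ BA
    D ↦ AC
  step 0 ⇒ step 1: ACBA ⇒ D·A·BA·D
    C ↦ A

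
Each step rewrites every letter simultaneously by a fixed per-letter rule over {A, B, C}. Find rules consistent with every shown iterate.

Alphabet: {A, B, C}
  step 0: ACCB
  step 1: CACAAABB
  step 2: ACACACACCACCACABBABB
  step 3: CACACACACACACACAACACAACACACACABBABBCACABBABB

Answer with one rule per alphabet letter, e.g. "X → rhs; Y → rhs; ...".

  step 2 ⇒ step 3: ACACACACCACCACABBABB ⇒ CAC·A·CAC·A·CAC·A·CAC·A·A·CAC·A·A·CAC·A·CAC·ABB·ABB·CAC·ABB·ABB
    A ↦ CAC
    B ↦ ABB
    C ↦ A

A->CAC, B->ABB, C->A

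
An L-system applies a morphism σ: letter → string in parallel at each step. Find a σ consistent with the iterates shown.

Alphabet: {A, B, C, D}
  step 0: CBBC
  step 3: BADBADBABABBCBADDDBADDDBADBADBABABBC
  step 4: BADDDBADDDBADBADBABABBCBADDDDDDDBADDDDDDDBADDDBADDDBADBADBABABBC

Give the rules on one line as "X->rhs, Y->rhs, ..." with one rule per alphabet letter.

  step 3 ⇒ step 4: BADBADBABABBCBADDDBADDDBADBADBABABBC ⇒ BA·D·DD·BA·D·DD·BA·D·BA·D·BA·BA·BBC·BA·D·DD·DD·DD·BA·D·DD·DD·DD·BA·D·DD·BA·D·DD·BA·D·BA·D·BA·BA·BBC
    A ↦ D
    B ↦ BA
    C ↦ BBC
    D ↦ DD

A->D, B->BA, C->BBC, D->DD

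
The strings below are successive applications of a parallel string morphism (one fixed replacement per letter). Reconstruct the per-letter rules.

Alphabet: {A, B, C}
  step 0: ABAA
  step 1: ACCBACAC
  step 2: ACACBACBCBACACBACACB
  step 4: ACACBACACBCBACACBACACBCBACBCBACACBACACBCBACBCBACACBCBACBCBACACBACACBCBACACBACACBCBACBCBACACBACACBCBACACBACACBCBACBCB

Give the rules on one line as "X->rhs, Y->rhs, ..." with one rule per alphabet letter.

  step 1 ⇒ step 2: ACCBACAC ⇒ AC·ACB·ACB·CB·AC·ACB·AC·ACB
    A ↦ AC
    B ↦ CB
    C ↦ ACB

A->AC, B->CB, C->ACB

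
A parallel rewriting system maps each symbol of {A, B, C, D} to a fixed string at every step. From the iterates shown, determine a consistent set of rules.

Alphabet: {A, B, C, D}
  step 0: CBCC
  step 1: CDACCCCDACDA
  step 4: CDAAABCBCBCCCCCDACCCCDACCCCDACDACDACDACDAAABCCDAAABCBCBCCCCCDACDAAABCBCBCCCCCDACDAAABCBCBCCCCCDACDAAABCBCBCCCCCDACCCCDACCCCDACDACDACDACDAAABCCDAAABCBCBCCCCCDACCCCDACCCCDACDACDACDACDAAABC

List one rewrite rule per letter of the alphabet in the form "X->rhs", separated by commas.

  step 0 ⇒ step 1: CBCC ⇒ CDA·CCC·CDA·CDA
    B ↦ CCC
    C ↦ CDA
    A ↦ BC  (constrained at step 1)
    D ↦ AA  (constrained at step 1)

A->BC, B->CCC, C->CDA, D->AA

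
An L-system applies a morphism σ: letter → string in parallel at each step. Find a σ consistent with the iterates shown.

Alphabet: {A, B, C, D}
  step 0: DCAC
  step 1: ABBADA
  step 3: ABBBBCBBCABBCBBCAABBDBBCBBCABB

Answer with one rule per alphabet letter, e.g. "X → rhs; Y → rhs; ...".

  step 0 ⇒ step 1: DCAC ⇒ ABB·A·D·A
    A ↦ D
    C ↦ A
    D ↦ ABB
    B ↦ BBC  (constrained at step 1)

A->D, B->BBC, C->A, D->ABB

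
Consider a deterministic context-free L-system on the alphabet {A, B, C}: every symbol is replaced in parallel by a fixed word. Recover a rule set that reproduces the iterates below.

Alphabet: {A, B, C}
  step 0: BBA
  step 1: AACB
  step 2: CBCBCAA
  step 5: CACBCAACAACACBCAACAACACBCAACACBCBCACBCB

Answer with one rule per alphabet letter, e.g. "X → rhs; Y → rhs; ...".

  step 1 ⇒ step 2: AACB ⇒ CB·CB·CA·A
    A ↦ CB
    B ↦ A
    C ↦ CA

A->CB, B->A, C->CA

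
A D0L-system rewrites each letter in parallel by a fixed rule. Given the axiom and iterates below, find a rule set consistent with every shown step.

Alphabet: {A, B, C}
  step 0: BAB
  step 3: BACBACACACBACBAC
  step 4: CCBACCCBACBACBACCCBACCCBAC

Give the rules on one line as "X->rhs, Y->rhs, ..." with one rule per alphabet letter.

  step 3 ⇒ step 4: BACBACACACBACBAC ⇒ CC·B·AC·CC·B·AC·B·AC·B·AC·CC·B·AC·CC·B·AC
    A ↦ B
    B ↦ CC
    C ↦ AC

A->B, B->CC, C->AC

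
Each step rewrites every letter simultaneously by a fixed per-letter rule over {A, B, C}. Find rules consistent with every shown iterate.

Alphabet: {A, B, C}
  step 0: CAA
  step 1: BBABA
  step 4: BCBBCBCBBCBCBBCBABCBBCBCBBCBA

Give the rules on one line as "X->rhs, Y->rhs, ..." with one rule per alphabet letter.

  step 0 ⇒ step 1: CAA ⇒ B·BA·BA
    A ↦ BA
    C ↦ B
    B ↦ BC  (constrained at step 1)

A->BA, B->BC, C->B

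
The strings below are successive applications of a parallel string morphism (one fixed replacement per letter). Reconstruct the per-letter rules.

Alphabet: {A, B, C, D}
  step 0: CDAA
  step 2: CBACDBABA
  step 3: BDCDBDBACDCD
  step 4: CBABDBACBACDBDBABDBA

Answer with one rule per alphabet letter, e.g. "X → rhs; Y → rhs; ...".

  step 3 ⇒ step 4: BDCDBDBACDCD ⇒ C·BA·BD·BA·C·BA·C·D·BD·BA·BD·BA
    A ↦ D
    B ↦ C
    C ↦ BD
    D ↦ BA

A->D, B->C, C->BD, D->BA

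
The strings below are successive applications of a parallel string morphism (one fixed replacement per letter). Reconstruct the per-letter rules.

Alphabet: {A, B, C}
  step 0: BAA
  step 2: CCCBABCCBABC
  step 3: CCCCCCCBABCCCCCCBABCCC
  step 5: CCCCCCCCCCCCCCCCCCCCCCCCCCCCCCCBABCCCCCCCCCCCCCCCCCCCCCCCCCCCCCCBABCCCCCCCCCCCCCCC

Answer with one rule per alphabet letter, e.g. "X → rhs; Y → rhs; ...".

A->BAB, B->C, C->CC

  step 2 ⇒ step 3: CCCBABCCBABC ⇒ CC·CC·CC·C·BAB·C·CC·CC·C·BAB·C·CC
    A ↦ BAB
    B ↦ C
    C ↦ CC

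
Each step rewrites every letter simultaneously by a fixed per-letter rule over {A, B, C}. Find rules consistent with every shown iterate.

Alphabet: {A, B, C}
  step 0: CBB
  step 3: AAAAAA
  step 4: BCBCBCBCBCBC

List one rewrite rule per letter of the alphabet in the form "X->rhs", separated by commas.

A->BC, B->A, C->A

  step 3 ⇒ step 4: AAAAAA ⇒ BC·BC·BC·BC·BC·BC
    A ↦ BC
    B ↦ A  (constrained at step 0)
    C ↦ A  (constrained at step 0)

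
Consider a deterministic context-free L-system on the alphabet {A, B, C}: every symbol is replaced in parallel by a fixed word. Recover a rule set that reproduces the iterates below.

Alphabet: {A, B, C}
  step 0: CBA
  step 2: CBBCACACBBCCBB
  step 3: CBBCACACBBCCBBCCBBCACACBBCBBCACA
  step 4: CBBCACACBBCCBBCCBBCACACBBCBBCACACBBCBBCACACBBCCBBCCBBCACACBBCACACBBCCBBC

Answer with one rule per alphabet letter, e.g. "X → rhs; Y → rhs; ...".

  step 3 ⇒ step 4: CBBCACACBBCCBBCCBBCACACBBCBBCACA ⇒ CBB·CA·CA·CBB·C·CBB·C·CBB·CA·CA·CBB·CBB·CA·CA·CBB·CBB·CA·CA·CBB·C·CBB·C·CBB·CA·CA·CBB·CA·CA·CBB·C·CBB·C
    A ↦ C
    B ↦ CA
    C ↦ CBB

A->C, B->CA, C->CBB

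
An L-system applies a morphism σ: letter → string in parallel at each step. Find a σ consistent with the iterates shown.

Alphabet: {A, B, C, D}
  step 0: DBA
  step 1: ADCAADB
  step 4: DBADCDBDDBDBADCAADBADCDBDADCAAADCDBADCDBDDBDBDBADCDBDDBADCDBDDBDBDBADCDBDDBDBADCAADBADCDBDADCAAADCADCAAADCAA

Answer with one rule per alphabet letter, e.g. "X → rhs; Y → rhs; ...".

  step 0 ⇒ step 1: DBA ⇒ ADC·AA·DB
    A ↦ DB
    B ↦ AA
    D ↦ ADC
    C ↦ DBD  (constrained at step 1)

A->DB, B->AA, C->DBD, D->ADC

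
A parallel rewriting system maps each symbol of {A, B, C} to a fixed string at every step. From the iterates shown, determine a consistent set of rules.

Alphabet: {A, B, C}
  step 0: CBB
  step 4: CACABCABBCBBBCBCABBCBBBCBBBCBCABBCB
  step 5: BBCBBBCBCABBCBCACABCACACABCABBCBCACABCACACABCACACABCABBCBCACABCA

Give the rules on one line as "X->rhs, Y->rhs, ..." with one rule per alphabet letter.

A->BCB, B->CA, C->B

  step 4 ⇒ step 5: CACABCABBCBBBCBCABBCBBBCBBBCBCABBCB ⇒ B·BCB·B·BCB·CA·B·BCB·CA·CA·B·CA·CA·CA·B·CA·B·BCB·CA·CA·B·CA·CA·CA·B·CA·CA·CA·B·CA·B·BCB·CA·CA·B·CA
    A ↦ BCB
    B ↦ CA
    C ↦ B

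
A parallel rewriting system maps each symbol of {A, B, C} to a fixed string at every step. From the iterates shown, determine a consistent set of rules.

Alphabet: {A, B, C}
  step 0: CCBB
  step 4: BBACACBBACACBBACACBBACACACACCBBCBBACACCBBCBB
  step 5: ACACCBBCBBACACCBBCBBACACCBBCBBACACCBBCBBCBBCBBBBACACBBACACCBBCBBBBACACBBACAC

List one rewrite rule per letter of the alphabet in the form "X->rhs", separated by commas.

  step 4 ⇒ step 5: BBACACBBACACBBACACBBACACACACCBBCBBACACCBBCBB ⇒ AC·AC·C·BB·C·BB·AC·AC·C·BB·C·BB·AC·AC·C·BB·C·BB·AC·AC·C·BB·C·BB·C·BB·C·BB·BB·AC·AC·BB·AC·AC·C·BB·C·BB·BB·AC·AC·BB·AC·AC
    A ↦ C
    B ↦ AC
    C ↦ BB

A->C, B->AC, C->BB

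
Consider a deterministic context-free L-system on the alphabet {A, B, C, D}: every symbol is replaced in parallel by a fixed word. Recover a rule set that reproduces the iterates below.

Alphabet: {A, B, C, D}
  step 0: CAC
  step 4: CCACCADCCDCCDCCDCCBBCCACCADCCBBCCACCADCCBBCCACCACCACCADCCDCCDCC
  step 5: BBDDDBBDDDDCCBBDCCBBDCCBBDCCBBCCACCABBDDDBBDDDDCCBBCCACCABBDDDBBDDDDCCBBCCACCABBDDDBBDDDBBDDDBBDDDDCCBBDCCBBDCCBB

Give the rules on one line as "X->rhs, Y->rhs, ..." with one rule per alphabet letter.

A->DDD, B->CCA, C->B, D->DCC

  step 4 ⇒ step 5: CCACCADCCDCCDCCDCCBBCCACCADCCBBCCACCADCCBBCCACCACCACCADCCDCCDCC ⇒ B·B·DDD·B·B·DDD·DCC·B·B·DCC·B·B·DCC·B·B·DCC·B·B·CCA·CCA·B·B·DDD·B·B·DDD·DCC·B·B·CCA·CCA·B·B·DDD·B·B·DDD·DCC·B·B·CCA·CCA·B·B·DDD·B·B·DDD·B·B·DDD·B·B·DDD·DCC·B·B·DCC·B·B·DCC·B·B
    A ↦ DDD
    B ↦ CCA
    C ↦ B
    D ↦ DCC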